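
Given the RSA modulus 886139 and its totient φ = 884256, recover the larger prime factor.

977

φ(n) = (p−1)(q−1) = n − (p+q) + 1, so p + q = 886139 − 884256 + 1 = 1884.
p and q are the roots of t² − 1884t + 886139 = 0.
Discriminant: 1884² − 4·886139 = 3549456 − 3544556 = 4900; √4900 = 70.
q = (1884 − 70)/2 = 907, p = (1884 + 70)/2 = 977.
Check: 907 · 977 = 886139.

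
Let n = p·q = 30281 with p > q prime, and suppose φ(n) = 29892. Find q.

φ(n) = (p−1)(q−1) = n − (p+q) + 1, so p + q = 30281 − 29892 + 1 = 390.
p and q are the roots of t² − 390t + 30281 = 0.
Discriminant: 390² − 4·30281 = 152100 − 121124 = 30976; √30976 = 176.
q = (390 − 176)/2 = 107, p = (390 + 176)/2 = 283.
Check: 107 · 283 = 30281.

107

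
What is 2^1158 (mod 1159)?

881

2^1 ≡ 2 (mod 1159)
2^2 ≡ 2^2 = 4 ≡ 4 (mod 1159)
2^4 ≡ 4^2 = 16 ≡ 16 (mod 1159)
2^8 ≡ 16^2 = 256 ≡ 256 (mod 1159)
2^16 ≡ 256^2 = 65536 ≡ 632 (mod 1159)
2^32 ≡ 632^2 = 399424 ≡ 728 (mod 1159)
2^64 ≡ 728^2 = 529984 ≡ 321 (mod 1159)
2^128 ≡ 321^2 = 103041 ≡ 1049 (mod 1159)
2^256 ≡ 1049^2 = 1100401 ≡ 510 (mod 1159)
2^512 ≡ 510^2 = 260100 ≡ 484 (mod 1159)
2^1024 ≡ 484^2 = 234256 ≡ 138 (mod 1159)
1158 = 1024 + 128 + 4 + 2 in binary powers of 2.
So 2^1158 ≡ 138 · 1049 · 16 · 4 ≡ 881 (mod 1159).
Since 881 ≠ 1, base 2 is a Fermat witness: 1159 is composite.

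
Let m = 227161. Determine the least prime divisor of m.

11

227161 is odd.
Digit sum 19, not divisible by 3.
Ends in 1: not divisible by 5.
7: 227161 = 7·32451 + 4
11: 227161 = 11·20651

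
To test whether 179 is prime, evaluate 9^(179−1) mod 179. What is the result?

1

9^1 ≡ 9 (mod 179)
9^2 ≡ 9^2 = 81 ≡ 81 (mod 179)
9^4 ≡ 81^2 = 6561 ≡ 117 (mod 179)
9^8 ≡ 117^2 = 13689 ≡ 85 (mod 179)
9^16 ≡ 85^2 = 7225 ≡ 65 (mod 179)
9^32 ≡ 65^2 = 4225 ≡ 108 (mod 179)
9^64 ≡ 108^2 = 11664 ≡ 29 (mod 179)
9^128 ≡ 29^2 = 841 ≡ 125 (mod 179)
178 = 128 + 32 + 16 + 2 in binary powers of 2.
So 9^178 ≡ 125 · 108 · 65 · 81 ≡ 1 (mod 179).
Since the result is 1, base 9 gives no evidence that 179 is composite.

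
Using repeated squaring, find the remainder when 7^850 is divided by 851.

255

7^1 ≡ 7 (mod 851)
7^2 ≡ 7^2 = 49 ≡ 49 (mod 851)
7^4 ≡ 49^2 = 2401 ≡ 699 (mod 851)
7^8 ≡ 699^2 = 488601 ≡ 127 (mod 851)
7^16 ≡ 127^2 = 16129 ≡ 811 (mod 851)
7^32 ≡ 811^2 = 657721 ≡ 749 (mod 851)
7^64 ≡ 749^2 = 561001 ≡ 192 (mod 851)
7^128 ≡ 192^2 = 36864 ≡ 271 (mod 851)
7^256 ≡ 271^2 = 73441 ≡ 255 (mod 851)
7^512 ≡ 255^2 = 65025 ≡ 349 (mod 851)
850 = 512 + 256 + 64 + 16 + 2 in binary powers of 2.
So 7^850 ≡ 349 · 255 · 192 · 811 · 49 ≡ 255 (mod 851).
Since 255 ≠ 1, base 7 is a Fermat witness: 851 is composite.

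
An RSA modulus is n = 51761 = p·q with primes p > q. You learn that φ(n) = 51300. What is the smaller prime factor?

φ(n) = (p−1)(q−1) = n − (p+q) + 1, so p + q = 51761 − 51300 + 1 = 462.
p and q are the roots of t² − 462t + 51761 = 0.
Discriminant: 462² − 4·51761 = 213444 − 207044 = 6400; √6400 = 80.
q = (462 − 80)/2 = 191, p = (462 + 80)/2 = 271.
Check: 191 · 271 = 51761.

191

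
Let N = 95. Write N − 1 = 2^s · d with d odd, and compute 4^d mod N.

95 − 1 = 94 = 2^1 · 47, so d = 47.
4^1 ≡ 4 (mod 95)
4^2 ≡ 4^2 = 16 ≡ 16 (mod 95)
4^4 ≡ 16^2 = 256 ≡ 66 (mod 95)
4^8 ≡ 66^2 = 4356 ≡ 81 (mod 95)
4^16 ≡ 81^2 = 6561 ≡ 6 (mod 95)
4^32 ≡ 6^2 = 36 ≡ 36 (mod 95)
47 = 32 + 8 + 4 + 2 + 1 in binary powers of 2.
So 4^47 ≡ 36 · 81 · 66 · 16 · 4 ≡ 54 (mod 95).
Squaring chain: 54; never reaches −1, so base 4 is a Miller–Rabin witness that 95 is composite.

54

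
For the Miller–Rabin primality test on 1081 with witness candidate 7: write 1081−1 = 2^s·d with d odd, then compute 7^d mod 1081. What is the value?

1081 − 1 = 1080 = 2^3 · 135, so d = 135.
7^1 ≡ 7 (mod 1081)
7^2 ≡ 7^2 = 49 ≡ 49 (mod 1081)
7^4 ≡ 49^2 = 2401 ≡ 239 (mod 1081)
7^8 ≡ 239^2 = 57121 ≡ 909 (mod 1081)
7^16 ≡ 909^2 = 826281 ≡ 397 (mod 1081)
7^32 ≡ 397^2 = 157609 ≡ 864 (mod 1081)
7^64 ≡ 864^2 = 746496 ≡ 606 (mod 1081)
7^128 ≡ 606^2 = 367236 ≡ 777 (mod 1081)
135 = 128 + 4 + 2 + 1 in binary powers of 2.
So 7^135 ≡ 777 · 239 · 49 · 7 ≡ 366 (mod 1081).
Squaring chain: 366 → 993 → 177; never reaches −1, so base 7 is a Miller–Rabin witness that 1081 is composite.

366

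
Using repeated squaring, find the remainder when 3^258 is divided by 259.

3^1 ≡ 3 (mod 259)
3^2 ≡ 3^2 = 9 ≡ 9 (mod 259)
3^4 ≡ 9^2 = 81 ≡ 81 (mod 259)
3^8 ≡ 81^2 = 6561 ≡ 86 (mod 259)
3^16 ≡ 86^2 = 7396 ≡ 144 (mod 259)
3^32 ≡ 144^2 = 20736 ≡ 16 (mod 259)
3^64 ≡ 16^2 = 256 ≡ 256 (mod 259)
3^128 ≡ 256^2 = 65536 ≡ 9 (mod 259)
3^256 ≡ 9^2 = 81 ≡ 81 (mod 259)
258 = 256 + 2 in binary powers of 2.
So 3^258 ≡ 81 · 9 ≡ 211 (mod 259).
Since 211 ≠ 1, base 3 is a Fermat witness: 259 is composite.

211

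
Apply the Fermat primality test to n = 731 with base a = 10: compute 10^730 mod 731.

10^1 ≡ 10 (mod 731)
10^2 ≡ 10^2 = 100 ≡ 100 (mod 731)
10^4 ≡ 100^2 = 10000 ≡ 497 (mod 731)
10^8 ≡ 497^2 = 247009 ≡ 662 (mod 731)
10^16 ≡ 662^2 = 438244 ≡ 375 (mod 731)
10^32 ≡ 375^2 = 140625 ≡ 273 (mod 731)
10^64 ≡ 273^2 = 74529 ≡ 698 (mod 731)
10^128 ≡ 698^2 = 487204 ≡ 358 (mod 731)
10^256 ≡ 358^2 = 128164 ≡ 239 (mod 731)
10^512 ≡ 239^2 = 57121 ≡ 103 (mod 731)
730 = 512 + 128 + 64 + 16 + 8 + 2 in binary powers of 2.
So 10^730 ≡ 103 · 358 · 698 · 375 · 662 · 100 ≡ 461 (mod 731).
Since 461 ≠ 1, base 10 is a Fermat witness: 731 is composite.

461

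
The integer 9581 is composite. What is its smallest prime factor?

9581 is odd.
Digit sum 23, not divisible by 3.
Ends in 1: not divisible by 5.
7: 9581 = 7·1368 + 5
11: 9581 = 11·871

11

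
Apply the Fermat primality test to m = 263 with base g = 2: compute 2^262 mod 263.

2^1 ≡ 2 (mod 263)
2^2 ≡ 2^2 = 4 ≡ 4 (mod 263)
2^4 ≡ 4^2 = 16 ≡ 16 (mod 263)
2^8 ≡ 16^2 = 256 ≡ 256 (mod 263)
2^16 ≡ 256^2 = 65536 ≡ 49 (mod 263)
2^32 ≡ 49^2 = 2401 ≡ 34 (mod 263)
2^64 ≡ 34^2 = 1156 ≡ 104 (mod 263)
2^128 ≡ 104^2 = 10816 ≡ 33 (mod 263)
2^256 ≡ 33^2 = 1089 ≡ 37 (mod 263)
262 = 256 + 4 + 2 in binary powers of 2.
So 2^262 ≡ 37 · 16 · 4 ≡ 1 (mod 263).
Since the result is 1, base 2 gives no evidence that 263 is composite.

1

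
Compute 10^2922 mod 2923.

38

10^1 ≡ 10 (mod 2923)
10^2 ≡ 10^2 = 100 ≡ 100 (mod 2923)
10^4 ≡ 100^2 = 10000 ≡ 1231 (mod 2923)
10^8 ≡ 1231^2 = 1515361 ≡ 1247 (mod 2923)
10^16 ≡ 1247^2 = 1555009 ≡ 2896 (mod 2923)
10^32 ≡ 2896^2 = 8386816 ≡ 729 (mod 2923)
10^64 ≡ 729^2 = 531441 ≡ 2378 (mod 2923)
10^128 ≡ 2378^2 = 5654884 ≡ 1802 (mod 2923)
10^256 ≡ 1802^2 = 3247204 ≡ 2674 (mod 2923)
10^512 ≡ 2674^2 = 7150276 ≡ 618 (mod 2923)
10^1024 ≡ 618^2 = 381924 ≡ 1934 (mod 2923)
10^2048 ≡ 1934^2 = 3740356 ≡ 1839 (mod 2923)
2922 = 2048 + 512 + 256 + 64 + 32 + 8 + 2 in binary powers of 2.
So 10^2922 ≡ 1839 · 618 · 2674 · 2378 · 729 · 1247 · 100 ≡ 38 (mod 2923).
Since 38 ≠ 1, base 10 is a Fermat witness: 2923 is composite.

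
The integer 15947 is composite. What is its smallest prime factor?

37

15947 is odd.
Digit sum 26, not divisible by 3.
Ends in 7: not divisible by 5.
7: 15947 = 7·2278 + 1
11: 15947 = 11·1449 + 8
13: 15947 = 13·1226 + 9
17: 15947 = 17·938 + 1
19: 15947 = 19·839 + 6
23: 15947 = 23·693 + 8
29: 15947 = 29·549 + 26
31: 15947 = 31·514 + 13
37: 15947 = 37·431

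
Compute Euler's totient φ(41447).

34200

Factor: 41447 = 7 · 31 · 191.
φ(41447) = (7−1) · (31−1) · (191−1) = 6 · 30 · 190 = 34200.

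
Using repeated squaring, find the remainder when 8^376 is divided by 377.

53

8^1 ≡ 8 (mod 377)
8^2 ≡ 8^2 = 64 ≡ 64 (mod 377)
8^4 ≡ 64^2 = 4096 ≡ 326 (mod 377)
8^8 ≡ 326^2 = 106276 ≡ 339 (mod 377)
8^16 ≡ 339^2 = 114921 ≡ 313 (mod 377)
8^32 ≡ 313^2 = 97969 ≡ 326 (mod 377)
8^64 ≡ 326^2 = 106276 ≡ 339 (mod 377)
8^128 ≡ 339^2 = 114921 ≡ 313 (mod 377)
8^256 ≡ 313^2 = 97969 ≡ 326 (mod 377)
376 = 256 + 64 + 32 + 16 + 8 in binary powers of 2.
So 8^376 ≡ 326 · 339 · 326 · 313 · 339 ≡ 53 (mod 377).
Since 53 ≠ 1, base 8 is a Fermat witness: 377 is composite.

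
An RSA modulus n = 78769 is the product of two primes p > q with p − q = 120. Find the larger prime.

347

Since p = q + 120, we have 78769 = q(q + 120), so q² + 120q − 78769 = 0.
Discriminant: 120² + 4·78769 = 14400 + 315076 = 329476; √329476 = 574.
q = (−120 + 574)/2 = 227, and p = q + 120 = 347.
Check: 227 · 347 = 78769.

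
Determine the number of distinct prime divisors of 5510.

4

5510 = 2 · 2755
2755 = 5 · 551
551 = 19 · 29
5510 = 2 · 5 · 19 · 29, which has 4 distinct prime factors.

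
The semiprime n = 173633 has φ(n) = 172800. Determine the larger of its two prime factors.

φ(n) = (p−1)(q−1) = n − (p+q) + 1, so p + q = 173633 − 172800 + 1 = 834.
p and q are the roots of t² − 834t + 173633 = 0.
Discriminant: 834² − 4·173633 = 695556 − 694532 = 1024; √1024 = 32.
q = (834 − 32)/2 = 401, p = (834 + 32)/2 = 433.
Check: 401 · 433 = 173633.

433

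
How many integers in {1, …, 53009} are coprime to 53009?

Factor: 53009 = 11 · 61 · 79.
φ(53009) = (11−1) · (61−1) · (79−1) = 10 · 60 · 78 = 46800.

46800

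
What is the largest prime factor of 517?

517 = 11 · 47
47 is prime.
So 517 = 11 · 47; the largest prime factor is 47.

47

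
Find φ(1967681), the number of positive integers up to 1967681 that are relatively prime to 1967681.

1918800

Factor: 1967681 = 83 · 151 · 157.
φ(1967681) = (83−1) · (151−1) · (157−1) = 82 · 150 · 156 = 1918800.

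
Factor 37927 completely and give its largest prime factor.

97

37927 = 17 · 2231
2231 = 23 · 97
97 is prime.
So 37927 = 17 · 23 · 97; the largest prime factor is 97.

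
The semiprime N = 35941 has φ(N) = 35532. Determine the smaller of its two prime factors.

127

φ(n) = (p−1)(q−1) = n − (p+q) + 1, so p + q = 35941 − 35532 + 1 = 410.
p and q are the roots of t² − 410t + 35941 = 0.
Discriminant: 410² − 4·35941 = 168100 − 143764 = 24336; √24336 = 156.
q = (410 − 156)/2 = 127, p = (410 + 156)/2 = 283.
Check: 127 · 283 = 35941.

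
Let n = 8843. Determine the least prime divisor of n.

37

8843 is odd.
Digit sum 23, not divisible by 3.
Ends in 3: not divisible by 5.
7: 8843 = 7·1263 + 2
11: 8843 = 11·803 + 10
13: 8843 = 13·680 + 3
17: 8843 = 17·520 + 3
19: 8843 = 19·465 + 8
23: 8843 = 23·384 + 11
29: 8843 = 29·304 + 27
31: 8843 = 31·285 + 8
37: 8843 = 37·239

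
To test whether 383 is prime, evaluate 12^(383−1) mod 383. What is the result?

1

12^1 ≡ 12 (mod 383)
12^2 ≡ 12^2 = 144 ≡ 144 (mod 383)
12^4 ≡ 144^2 = 20736 ≡ 54 (mod 383)
12^8 ≡ 54^2 = 2916 ≡ 235 (mod 383)
12^16 ≡ 235^2 = 55225 ≡ 73 (mod 383)
12^32 ≡ 73^2 = 5329 ≡ 350 (mod 383)
12^64 ≡ 350^2 = 122500 ≡ 323 (mod 383)
12^128 ≡ 323^2 = 104329 ≡ 153 (mod 383)
12^256 ≡ 153^2 = 23409 ≡ 46 (mod 383)
382 = 256 + 64 + 32 + 16 + 8 + 4 + 2 in binary powers of 2.
So 12^382 ≡ 46 · 323 · 350 · 73 · 235 · 54 · 144 ≡ 1 (mod 383).
Since the result is 1, base 12 gives no evidence that 383 is composite.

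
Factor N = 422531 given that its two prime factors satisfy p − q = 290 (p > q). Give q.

Since p = q + 290, we have 422531 = q(q + 290), so q² + 290q − 422531 = 0.
Discriminant: 290² + 4·422531 = 84100 + 1690124 = 1774224; √1774224 = 1332.
q = (−290 + 1332)/2 = 521, and p = q + 290 = 811.
Check: 521 · 811 = 422531.

521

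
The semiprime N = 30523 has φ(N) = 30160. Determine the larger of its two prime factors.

φ(n) = (p−1)(q−1) = n − (p+q) + 1, so p + q = 30523 − 30160 + 1 = 364.
p and q are the roots of t² − 364t + 30523 = 0.
Discriminant: 364² − 4·30523 = 132496 − 122092 = 10404; √10404 = 102.
q = (364 − 102)/2 = 131, p = (364 + 102)/2 = 233.
Check: 131 · 233 = 30523.

233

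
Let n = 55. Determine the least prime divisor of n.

55 is odd.
Digit sum 10, not divisible by 3.
Ends in 5: divisible by 5.

5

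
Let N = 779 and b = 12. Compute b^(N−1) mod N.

121

12^1 ≡ 12 (mod 779)
12^2 ≡ 12^2 = 144 ≡ 144 (mod 779)
12^4 ≡ 144^2 = 20736 ≡ 482 (mod 779)
12^8 ≡ 482^2 = 232324 ≡ 182 (mod 779)
12^16 ≡ 182^2 = 33124 ≡ 406 (mod 779)
12^32 ≡ 406^2 = 164836 ≡ 467 (mod 779)
12^64 ≡ 467^2 = 218089 ≡ 748 (mod 779)
12^128 ≡ 748^2 = 559504 ≡ 182 (mod 779)
12^256 ≡ 182^2 = 33124 ≡ 406 (mod 779)
12^512 ≡ 406^2 = 164836 ≡ 467 (mod 779)
778 = 512 + 256 + 8 + 2 in binary powers of 2.
So 12^778 ≡ 467 · 406 · 182 · 144 ≡ 121 (mod 779).
Since 121 ≠ 1, base 12 is a Fermat witness: 779 is composite.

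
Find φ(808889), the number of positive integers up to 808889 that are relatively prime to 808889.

Factor: 808889 = 41 · 109 · 181.
φ(808889) = (41−1) · (109−1) · (181−1) = 40 · 108 · 180 = 777600.

777600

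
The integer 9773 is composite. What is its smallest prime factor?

9773 is odd.
Digit sum 26, not divisible by 3.
Ends in 3: not divisible by 5.
7: 9773 = 7·1396 + 1
11: 9773 = 11·888 + 5
13: 9773 = 13·751 + 10
17: 9773 = 17·574 + 15
19: 9773 = 19·514 + 7
23: 9773 = 23·424 + 21
29: 9773 = 29·337

29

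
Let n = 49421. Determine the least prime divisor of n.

73

49421 is odd.
Digit sum 20, not divisible by 3.
Ends in 1: not divisible by 5.
7: 49421 = 7·7060 + 1
11: 49421 = 11·4492 + 9
13: 49421 = 13·3801 + 8
17: 49421 = 17·2907 + 2
19: 49421 = 19·2601 + 2
23: 49421 = 23·2148 + 17
29: 49421 = 29·1704 + 5
31: 49421 = 31·1594 + 7
37: 49421 = 37·1335 + 26
41: 49421 = 41·1205 + 16
43: 49421 = 43·1149 + 14
47: 49421 = 47·1051 + 24
53: 49421 = 53·932 + 25
59: 49421 = 59·837 + 38
61: 49421 = 61·810 + 11
67: 49421 = 67·737 + 42
71: 49421 = 71·696 + 5
73: 49421 = 73·677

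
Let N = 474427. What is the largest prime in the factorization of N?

97

474427 = 67 · 7081
7081 = 73 · 97
97 is prime.
So 474427 = 67 · 73 · 97; the largest prime factor is 97.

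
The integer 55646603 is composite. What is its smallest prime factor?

83

55646603 is odd.
Digit sum 35, not divisible by 3.
Ends in 3: not divisible by 5.
7: 55646603 = 7·7949514 + 5
11: 55646603 = 11·5058782 + 1
13: 55646603 = 13·4280507 + 12
17: 55646603 = 17·3273329 + 10
19: 55646603 = 19·2928768 + 11
23: 55646603 = 23·2419417 + 12
29: 55646603 = 29·1918848 + 11
31: 55646603 = 31·1795051 + 22
37: 55646603 = 37·1503962 + 9
41: 55646603 = 41·1357234 + 9
43: 55646603 = 43·1294107 + 2
47: 55646603 = 47·1183970 + 13
53: 55646603 = 53·1049935 + 48
59: 55646603 = 59·943162 + 45
61: 55646603 = 61·912239 + 24
67: 55646603 = 67·830546 + 21
71: 55646603 = 71·783754 + 69
73: 55646603 = 73·762282 + 17
79: 55646603 = 79·704387 + 30
83: 55646603 = 83·670441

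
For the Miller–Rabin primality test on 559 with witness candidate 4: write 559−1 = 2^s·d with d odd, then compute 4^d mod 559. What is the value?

559 − 1 = 558 = 2^1 · 279, so d = 279.
4^1 ≡ 4 (mod 559)
4^2 ≡ 4^2 = 16 ≡ 16 (mod 559)
4^4 ≡ 16^2 = 256 ≡ 256 (mod 559)
4^8 ≡ 256^2 = 65536 ≡ 133 (mod 559)
4^16 ≡ 133^2 = 17689 ≡ 360 (mod 559)
4^32 ≡ 360^2 = 129600 ≡ 471 (mod 559)
4^64 ≡ 471^2 = 221841 ≡ 477 (mod 559)
4^128 ≡ 477^2 = 227529 ≡ 16 (mod 559)
4^256 ≡ 16^2 = 256 ≡ 256 (mod 559)
279 = 256 + 16 + 4 + 2 + 1 in binary powers of 2.
So 4^279 ≡ 256 · 360 · 256 · 16 · 4 ≡ 441 (mod 559).
Squaring chain: 441; never reaches −1, so base 4 is a Miller–Rabin witness that 559 is composite.

441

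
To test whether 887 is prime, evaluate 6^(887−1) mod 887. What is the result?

1

6^1 ≡ 6 (mod 887)
6^2 ≡ 6^2 = 36 ≡ 36 (mod 887)
6^4 ≡ 36^2 = 1296 ≡ 409 (mod 887)
6^8 ≡ 409^2 = 167281 ≡ 525 (mod 887)
6^16 ≡ 525^2 = 275625 ≡ 655 (mod 887)
6^32 ≡ 655^2 = 429025 ≡ 604 (mod 887)
6^64 ≡ 604^2 = 364816 ≡ 259 (mod 887)
6^128 ≡ 259^2 = 67081 ≡ 556 (mod 887)
6^256 ≡ 556^2 = 309136 ≡ 460 (mod 887)
6^512 ≡ 460^2 = 211600 ≡ 494 (mod 887)
886 = 512 + 256 + 64 + 32 + 16 + 4 + 2 in binary powers of 2.
So 6^886 ≡ 494 · 460 · 259 · 604 · 655 · 409 · 36 ≡ 1 (mod 887).
Since the result is 1, base 6 gives no evidence that 887 is composite.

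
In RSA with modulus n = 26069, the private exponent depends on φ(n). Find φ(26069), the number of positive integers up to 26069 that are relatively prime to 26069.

Factor: 26069 = 131 · 199.
φ(26069) = (131−1) · (199−1) = 130 · 198 = 25740.

25740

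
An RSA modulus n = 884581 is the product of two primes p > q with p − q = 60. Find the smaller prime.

911

Since p = q + 60, we have 884581 = q(q + 60), so q² + 60q − 884581 = 0.
Discriminant: 60² + 4·884581 = 3600 + 3538324 = 3541924; √3541924 = 1882.
q = (−60 + 1882)/2 = 911, and p = q + 60 = 971.
Check: 911 · 971 = 884581.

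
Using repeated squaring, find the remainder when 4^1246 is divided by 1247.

4^1 ≡ 4 (mod 1247)
4^2 ≡ 4^2 = 16 ≡ 16 (mod 1247)
4^4 ≡ 16^2 = 256 ≡ 256 (mod 1247)
4^8 ≡ 256^2 = 65536 ≡ 692 (mod 1247)
4^16 ≡ 692^2 = 478864 ≡ 16 (mod 1247)
4^32 ≡ 16^2 = 256 ≡ 256 (mod 1247)
4^64 ≡ 256^2 = 65536 ≡ 692 (mod 1247)
4^128 ≡ 692^2 = 478864 ≡ 16 (mod 1247)
4^256 ≡ 16^2 = 256 ≡ 256 (mod 1247)
4^512 ≡ 256^2 = 65536 ≡ 692 (mod 1247)
4^1024 ≡ 692^2 = 478864 ≡ 16 (mod 1247)
1246 = 1024 + 128 + 64 + 16 + 8 + 4 + 2 in binary powers of 2.
So 4^1246 ≡ 16 · 16 · 692 · 16 · 692 · 256 · 16 ≡ 1 (mod 1247).
Since the result is 1, base 4 gives no evidence that 1247 is composite.

1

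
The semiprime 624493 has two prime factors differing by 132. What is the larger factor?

859

Since p = q + 132, we have 624493 = q(q + 132), so q² + 132q − 624493 = 0.
Discriminant: 132² + 4·624493 = 17424 + 2497972 = 2515396; √2515396 = 1586.
q = (−132 + 1586)/2 = 727, and p = q + 132 = 859.
Check: 727 · 859 = 624493.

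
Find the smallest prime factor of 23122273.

23122273 is odd.
Digit sum 22, not divisible by 3.
Ends in 3: not divisible by 5.
7: 23122273 = 7·3303181 + 6
11: 23122273 = 11·2102024 + 9
13: 23122273 = 13·1778636 + 5
17: 23122273 = 17·1360133 + 12
19: 23122273 = 19·1216961 + 14
23: 23122273 = 23·1005316 + 5
29: 23122273 = 29·797319 + 22
31: 23122273 = 31·745879 + 24
37: 23122273 = 37·624926 + 11
41: 23122273 = 41·563957 + 36
43: 23122273 = 43·537727 + 12
47: 23122273 = 47·491963 + 12
53: 23122273 = 53·436269 + 16
59: 23122273 = 59·391902 + 55
61: 23122273 = 61·379053 + 40
67: 23122273 = 67·345108 + 37
71: 23122273 = 71·325665 + 58
73: 23122273 = 73·316743 + 34
79: 23122273 = 79·292687

79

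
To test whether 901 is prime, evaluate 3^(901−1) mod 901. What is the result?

863

3^1 ≡ 3 (mod 901)
3^2 ≡ 3^2 = 9 ≡ 9 (mod 901)
3^4 ≡ 9^2 = 81 ≡ 81 (mod 901)
3^8 ≡ 81^2 = 6561 ≡ 254 (mod 901)
3^16 ≡ 254^2 = 64516 ≡ 545 (mod 901)
3^32 ≡ 545^2 = 297025 ≡ 596 (mod 901)
3^64 ≡ 596^2 = 355216 ≡ 222 (mod 901)
3^128 ≡ 222^2 = 49284 ≡ 630 (mod 901)
3^256 ≡ 630^2 = 396900 ≡ 460 (mod 901)
3^512 ≡ 460^2 = 211600 ≡ 766 (mod 901)
900 = 512 + 256 + 128 + 4 in binary powers of 2.
So 3^900 ≡ 766 · 460 · 630 · 81 ≡ 863 (mod 901).
Since 863 ≠ 1, base 3 is a Fermat witness: 901 is composite.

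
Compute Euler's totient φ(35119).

28896

Factor: 35119 = 7 · 29 · 173.
φ(35119) = (7−1) · (29−1) · (173−1) = 6 · 28 · 172 = 28896.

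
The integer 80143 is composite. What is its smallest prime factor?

80143 is odd.
Digit sum 16, not divisible by 3.
Ends in 3: not divisible by 5.
7: 80143 = 7·11449

7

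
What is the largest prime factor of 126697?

67

126697 = 31 · 4087
4087 = 61 · 67
67 is prime.
So 126697 = 31 · 61 · 67; the largest prime factor is 67.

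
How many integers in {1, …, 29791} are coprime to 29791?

28830

Factor: 29791 = 31^3.
φ(29791) = 31^2·(31−1) = 28830.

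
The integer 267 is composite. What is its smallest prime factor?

3

267 is odd.
Digit sum 15, divisible by 3.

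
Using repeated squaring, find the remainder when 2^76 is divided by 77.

9

2^1 ≡ 2 (mod 77)
2^2 ≡ 2^2 = 4 ≡ 4 (mod 77)
2^4 ≡ 4^2 = 16 ≡ 16 (mod 77)
2^8 ≡ 16^2 = 256 ≡ 25 (mod 77)
2^16 ≡ 25^2 = 625 ≡ 9 (mod 77)
2^32 ≡ 9^2 = 81 ≡ 4 (mod 77)
2^64 ≡ 4^2 = 16 ≡ 16 (mod 77)
76 = 64 + 8 + 4 in binary powers of 2.
So 2^76 ≡ 16 · 25 · 16 ≡ 9 (mod 77).
Since 9 ≠ 1, base 2 is a Fermat witness: 77 is composite.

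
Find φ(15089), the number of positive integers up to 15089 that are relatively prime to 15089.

Factor: 15089 = 79 · 191.
φ(15089) = (79−1) · (191−1) = 78 · 190 = 14820.

14820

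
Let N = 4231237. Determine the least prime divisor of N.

4231237 is odd.
Digit sum 22, not divisible by 3.
Ends in 7: not divisible by 5.
7: 4231237 = 7·604462 + 3
11: 4231237 = 11·384657 + 10
13: 4231237 = 13·325479 + 10
17: 4231237 = 17·248896 + 5
19: 4231237 = 19·222696 + 13
23: 4231237 = 23·183966 + 19
29: 4231237 = 29·145904 + 21
31: 4231237 = 31·136491 + 16
37: 4231237 = 37·114357 + 28
41: 4231237 = 41·103200 + 37
43: 4231237 = 43·98400 + 37
47: 4231237 = 47·90026 + 15
53: 4231237 = 53·79834 + 35
59: 4231237 = 59·71715 + 52
61: 4231237 = 61·69364 + 33
67: 4231237 = 67·63152 + 53
71: 4231237 = 71·59594 + 63
73: 4231237 = 73·57962 + 11
79: 4231237 = 79·53559 + 76
83: 4231237 = 83·50978 + 63
89: 4231237 = 89·47541 + 88
97: 4231237 = 97·43621

97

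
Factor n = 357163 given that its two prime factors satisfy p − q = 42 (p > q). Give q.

577

Since p = q + 42, we have 357163 = q(q + 42), so q² + 42q − 357163 = 0.
Discriminant: 42² + 4·357163 = 1764 + 1428652 = 1430416; √1430416 = 1196.
q = (−42 + 1196)/2 = 577, and p = q + 42 = 619.
Check: 577 · 619 = 357163.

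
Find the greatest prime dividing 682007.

97

682007 = 79 · 8633
8633 = 89 · 97
97 is prime.
So 682007 = 79 · 89 · 97; the largest prime factor is 97.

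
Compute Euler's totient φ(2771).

Factor: 2771 = 17 · 163.
φ(2771) = (17−1) · (163−1) = 16 · 162 = 2592.

2592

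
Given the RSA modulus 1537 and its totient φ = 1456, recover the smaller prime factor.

29

φ(n) = (p−1)(q−1) = n − (p+q) + 1, so p + q = 1537 − 1456 + 1 = 82.
p and q are the roots of t² − 82t + 1537 = 0.
Discriminant: 82² − 4·1537 = 6724 − 6148 = 576; √576 = 24.
q = (82 − 24)/2 = 29, p = (82 + 24)/2 = 53.
Check: 29 · 53 = 1537.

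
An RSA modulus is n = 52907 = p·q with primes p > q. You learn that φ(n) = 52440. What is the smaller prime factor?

191

φ(n) = (p−1)(q−1) = n − (p+q) + 1, so p + q = 52907 − 52440 + 1 = 468.
p and q are the roots of t² − 468t + 52907 = 0.
Discriminant: 468² − 4·52907 = 219024 − 211628 = 7396; √7396 = 86.
q = (468 − 86)/2 = 191, p = (468 + 86)/2 = 277.
Check: 191 · 277 = 52907.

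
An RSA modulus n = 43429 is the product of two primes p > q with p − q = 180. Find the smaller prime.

Since p = q + 180, we have 43429 = q(q + 180), so q² + 180q − 43429 = 0.
Discriminant: 180² + 4·43429 = 32400 + 173716 = 206116; √206116 = 454.
q = (−180 + 454)/2 = 137, and p = q + 180 = 317.
Check: 137 · 317 = 43429.

137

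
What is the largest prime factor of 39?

13

39 = 3 · 13
13 is prime.
So 39 = 3 · 13; the largest prime factor is 13.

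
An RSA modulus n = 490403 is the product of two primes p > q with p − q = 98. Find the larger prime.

751

Since p = q + 98, we have 490403 = q(q + 98), so q² + 98q − 490403 = 0.
Discriminant: 98² + 4·490403 = 9604 + 1961612 = 1971216; √1971216 = 1404.
q = (−98 + 1404)/2 = 653, and p = q + 98 = 751.
Check: 653 · 751 = 490403.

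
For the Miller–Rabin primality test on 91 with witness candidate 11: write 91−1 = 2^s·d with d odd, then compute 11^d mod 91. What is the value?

8

91 − 1 = 90 = 2^1 · 45, so d = 45.
11^1 ≡ 11 (mod 91)
11^2 ≡ 11^2 = 121 ≡ 30 (mod 91)
11^4 ≡ 30^2 = 900 ≡ 81 (mod 91)
11^8 ≡ 81^2 = 6561 ≡ 9 (mod 91)
11^16 ≡ 9^2 = 81 ≡ 81 (mod 91)
11^32 ≡ 81^2 = 6561 ≡ 9 (mod 91)
45 = 32 + 8 + 4 + 1 in binary powers of 2.
So 11^45 ≡ 9 · 9 · 81 · 11 ≡ 8 (mod 91).
Squaring chain: 8; never reaches −1, so base 11 is a Miller–Rabin witness that 91 is composite.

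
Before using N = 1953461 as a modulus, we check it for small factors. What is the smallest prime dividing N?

1953461 is odd.
Digit sum 29, not divisible by 3.
Ends in 1: not divisible by 5.
7: 1953461 = 7·279065 + 6
11: 1953461 = 11·177587 + 4
13: 1953461 = 13·150266 + 3
17: 1953461 = 17·114909 + 8
19: 1953461 = 19·102813 + 14
23: 1953461 = 23·84933 + 2
29: 1953461 = 29·67360 + 21
31: 1953461 = 31·63014 + 27
37: 1953461 = 37·52796 + 9
41: 1953461 = 41·47645 + 16
43: 1953461 = 43·45429 + 14
47: 1953461 = 47·41563

47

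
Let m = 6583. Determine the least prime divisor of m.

6583 is odd.
Digit sum 22, not divisible by 3.
Ends in 3: not divisible by 5.
7: 6583 = 7·940 + 3
11: 6583 = 11·598 + 5
13: 6583 = 13·506 + 5
17: 6583 = 17·387 + 4
19: 6583 = 19·346 + 9
23: 6583 = 23·286 + 5
29: 6583 = 29·227

29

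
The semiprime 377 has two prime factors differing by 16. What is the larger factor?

Since p = q + 16, we have 377 = q(q + 16), so q² + 16q − 377 = 0.
Discriminant: 16² + 4·377 = 256 + 1508 = 1764; √1764 = 42.
q = (−16 + 42)/2 = 13, and p = q + 16 = 29.
Check: 13 · 29 = 377.

29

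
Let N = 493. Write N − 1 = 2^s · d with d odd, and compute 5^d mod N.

419

493 − 1 = 492 = 2^2 · 123, so d = 123.
5^1 ≡ 5 (mod 493)
5^2 ≡ 5^2 = 25 ≡ 25 (mod 493)
5^4 ≡ 25^2 = 625 ≡ 132 (mod 493)
5^8 ≡ 132^2 = 17424 ≡ 169 (mod 493)
5^16 ≡ 169^2 = 28561 ≡ 460 (mod 493)
5^32 ≡ 460^2 = 211600 ≡ 103 (mod 493)
5^64 ≡ 103^2 = 10609 ≡ 256 (mod 493)
123 = 64 + 32 + 16 + 8 + 2 + 1 in binary powers of 2.
So 5^123 ≡ 256 · 103 · 460 · 169 · 25 · 5 ≡ 419 (mod 493).
Squaring chain: 419 → 53; never reaches −1, so base 5 is a Miller–Rabin witness that 493 is composite.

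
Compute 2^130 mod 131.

2^1 ≡ 2 (mod 131)
2^2 ≡ 2^2 = 4 ≡ 4 (mod 131)
2^4 ≡ 4^2 = 16 ≡ 16 (mod 131)
2^8 ≡ 16^2 = 256 ≡ 125 (mod 131)
2^16 ≡ 125^2 = 15625 ≡ 36 (mod 131)
2^32 ≡ 36^2 = 1296 ≡ 117 (mod 131)
2^64 ≡ 117^2 = 13689 ≡ 65 (mod 131)
2^128 ≡ 65^2 = 4225 ≡ 33 (mod 131)
130 = 128 + 2 in binary powers of 2.
So 2^130 ≡ 33 · 4 ≡ 1 (mod 131).
Since the result is 1, base 2 gives no evidence that 131 is composite.

1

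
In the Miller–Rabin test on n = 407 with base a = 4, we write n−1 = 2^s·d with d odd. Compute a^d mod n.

284

407 − 1 = 406 = 2^1 · 203, so d = 203.
4^1 ≡ 4 (mod 407)
4^2 ≡ 4^2 = 16 ≡ 16 (mod 407)
4^4 ≡ 16^2 = 256 ≡ 256 (mod 407)
4^8 ≡ 256^2 = 65536 ≡ 9 (mod 407)
4^16 ≡ 9^2 = 81 ≡ 81 (mod 407)
4^32 ≡ 81^2 = 6561 ≡ 49 (mod 407)
4^64 ≡ 49^2 = 2401 ≡ 366 (mod 407)
4^128 ≡ 366^2 = 133956 ≡ 53 (mod 407)
203 = 128 + 64 + 8 + 2 + 1 in binary powers of 2.
So 4^203 ≡ 53 · 366 · 9 · 16 · 4 ≡ 284 (mod 407).
Squaring chain: 284; never reaches −1, so base 4 is a Miller–Rabin witness that 407 is composite.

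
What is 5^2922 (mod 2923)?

5^1 ≡ 5 (mod 2923)
5^2 ≡ 5^2 = 25 ≡ 25 (mod 2923)
5^4 ≡ 25^2 = 625 ≡ 625 (mod 2923)
5^8 ≡ 625^2 = 390625 ≡ 1866 (mod 2923)
5^16 ≡ 1866^2 = 3481956 ≡ 663 (mod 2923)
5^32 ≡ 663^2 = 439569 ≡ 1119 (mod 2923)
5^64 ≡ 1119^2 = 1252161 ≡ 1117 (mod 2923)
5^128 ≡ 1117^2 = 1247689 ≡ 2491 (mod 2923)
5^256 ≡ 2491^2 = 6205081 ≡ 2475 (mod 2923)
5^512 ≡ 2475^2 = 6125625 ≡ 1940 (mod 2923)
5^1024 ≡ 1940^2 = 3763600 ≡ 1699 (mod 2923)
5^2048 ≡ 1699^2 = 2886601 ≡ 1600 (mod 2923)
2922 = 2048 + 512 + 256 + 64 + 32 + 8 + 2 in binary powers of 2.
So 5^2922 ≡ 1600 · 1940 · 2475 · 1117 · 1119 · 1866 · 25 ≡ 936 (mod 2923).
Since 936 ≠ 1, base 5 is a Fermat witness: 2923 is composite.

936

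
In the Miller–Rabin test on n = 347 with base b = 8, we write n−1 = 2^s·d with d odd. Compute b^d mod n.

346

347 − 1 = 346 = 2^1 · 173, so d = 173.
8^1 ≡ 8 (mod 347)
8^2 ≡ 8^2 = 64 ≡ 64 (mod 347)
8^4 ≡ 64^2 = 4096 ≡ 279 (mod 347)
8^8 ≡ 279^2 = 77841 ≡ 113 (mod 347)
8^16 ≡ 113^2 = 12769 ≡ 277 (mod 347)
8^32 ≡ 277^2 = 76729 ≡ 42 (mod 347)
8^64 ≡ 42^2 = 1764 ≡ 29 (mod 347)
8^128 ≡ 29^2 = 841 ≡ 147 (mod 347)
173 = 128 + 32 + 8 + 4 + 1 in binary powers of 2.
So 8^173 ≡ 147 · 42 · 113 · 279 · 8 ≡ 346 (mod 347).
Since 8^d ≡ 346 (mod 347), base 8 does not prove 347 composite.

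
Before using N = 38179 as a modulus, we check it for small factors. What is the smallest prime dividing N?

38179 is odd.
Digit sum 28, not divisible by 3.
Ends in 9: not divisible by 5.
7: 38179 = 7·5454 + 1
11: 38179 = 11·3470 + 9
13: 38179 = 13·2936 + 11
17: 38179 = 17·2245 + 14
19: 38179 = 19·2009 + 8
23: 38179 = 23·1659 + 22
29: 38179 = 29·1316 + 15
31: 38179 = 31·1231 + 18
37: 38179 = 37·1031 + 32
41: 38179 = 41·931 + 8
43: 38179 = 43·887 + 38
47: 38179 = 47·812 + 15
53: 38179 = 53·720 + 19
59: 38179 = 59·647 + 6
61: 38179 = 61·625 + 54
67: 38179 = 67·569 + 56
71: 38179 = 71·537 + 52
73: 38179 = 73·523

73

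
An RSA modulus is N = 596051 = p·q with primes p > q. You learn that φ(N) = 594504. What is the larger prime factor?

φ(n) = (p−1)(q−1) = n − (p+q) + 1, so p + q = 596051 − 594504 + 1 = 1548.
p and q are the roots of t² − 1548t + 596051 = 0.
Discriminant: 1548² − 4·596051 = 2396304 − 2384204 = 12100; √12100 = 110.
q = (1548 − 110)/2 = 719, p = (1548 + 110)/2 = 829.
Check: 719 · 829 = 596051.

829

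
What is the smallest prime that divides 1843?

19

1843 is odd.
Digit sum 16, not divisible by 3.
Ends in 3: not divisible by 5.
7: 1843 = 7·263 + 2
11: 1843 = 11·167 + 6
13: 1843 = 13·141 + 10
17: 1843 = 17·108 + 7
19: 1843 = 19·97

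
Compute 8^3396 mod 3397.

8^1 ≡ 8 (mod 3397)
8^2 ≡ 8^2 = 64 ≡ 64 (mod 3397)
8^4 ≡ 64^2 = 4096 ≡ 699 (mod 3397)
8^8 ≡ 699^2 = 488601 ≡ 2830 (mod 3397)
8^16 ≡ 2830^2 = 8008900 ≡ 2171 (mod 3397)
8^32 ≡ 2171^2 = 4713241 ≡ 1602 (mod 3397)
8^64 ≡ 1602^2 = 2566404 ≡ 1669 (mod 3397)
8^128 ≡ 1669^2 = 2785561 ≡ 21 (mod 3397)
8^256 ≡ 21^2 = 441 ≡ 441 (mod 3397)
8^512 ≡ 441^2 = 194481 ≡ 852 (mod 3397)
8^1024 ≡ 852^2 = 725904 ≡ 2343 (mod 3397)
8^2048 ≡ 2343^2 = 5489649 ≡ 97 (mod 3397)
3396 = 2048 + 1024 + 256 + 64 + 4 in binary powers of 2.
So 8^3396 ≡ 97 · 2343 · 441 · 1669 · 699 ≡ 2013 (mod 3397).
Since 2013 ≠ 1, base 8 is a Fermat witness: 3397 is composite.

2013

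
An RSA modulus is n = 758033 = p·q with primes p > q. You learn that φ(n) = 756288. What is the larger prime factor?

φ(n) = (p−1)(q−1) = n − (p+q) + 1, so p + q = 758033 − 756288 + 1 = 1746.
p and q are the roots of t² − 1746t + 758033 = 0.
Discriminant: 1746² − 4·758033 = 3048516 − 3032132 = 16384; √16384 = 128.
q = (1746 − 128)/2 = 809, p = (1746 + 128)/2 = 937.
Check: 809 · 937 = 758033.

937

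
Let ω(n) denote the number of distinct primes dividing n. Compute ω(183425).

4

183425 = 5^2 · 7337
7337 = 11 · 667
667 = 23 · 29
183425 = 5^2 · 11 · 23 · 29, which has 4 distinct prime factors.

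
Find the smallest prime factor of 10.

2

10 is even: 2 divides it.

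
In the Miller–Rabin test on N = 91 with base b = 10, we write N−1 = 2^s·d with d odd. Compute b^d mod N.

91 − 1 = 90 = 2^1 · 45, so d = 45.
10^1 ≡ 10 (mod 91)
10^2 ≡ 10^2 = 100 ≡ 9 (mod 91)
10^4 ≡ 9^2 = 81 ≡ 81 (mod 91)
10^8 ≡ 81^2 = 6561 ≡ 9 (mod 91)
10^16 ≡ 9^2 = 81 ≡ 81 (mod 91)
10^32 ≡ 81^2 = 6561 ≡ 9 (mod 91)
45 = 32 + 8 + 4 + 1 in binary powers of 2.
So 10^45 ≡ 9 · 9 · 81 · 10 ≡ 90 (mod 91).
Since 10^d ≡ 90 (mod 91), base 10 does not prove 91 composite.

90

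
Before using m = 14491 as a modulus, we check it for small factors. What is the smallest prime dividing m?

14491 is odd.
Digit sum 19, not divisible by 3.
Ends in 1: not divisible by 5.
7: 14491 = 7·2070 + 1
11: 14491 = 11·1317 + 4
13: 14491 = 13·1114 + 9
17: 14491 = 17·852 + 7
19: 14491 = 19·762 + 13
23: 14491 = 23·630 + 1
29: 14491 = 29·499 + 20
31: 14491 = 31·467 + 14
37: 14491 = 37·391 + 24
41: 14491 = 41·353 + 18
43: 14491 = 43·337

43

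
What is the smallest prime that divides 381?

381 is odd.
Digit sum 12, divisible by 3.

3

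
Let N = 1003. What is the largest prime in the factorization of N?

1003 = 17 · 59
59 is prime.
So 1003 = 17 · 59; the largest prime factor is 59.

59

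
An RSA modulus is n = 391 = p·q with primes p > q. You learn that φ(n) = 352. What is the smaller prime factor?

17

φ(n) = (p−1)(q−1) = n − (p+q) + 1, so p + q = 391 − 352 + 1 = 40.
p and q are the roots of t² − 40t + 391 = 0.
Discriminant: 40² − 4·391 = 1600 − 1564 = 36; √36 = 6.
q = (40 − 6)/2 = 17, p = (40 + 6)/2 = 23.
Check: 17 · 23 = 391.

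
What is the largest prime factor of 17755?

67

17755 = 5 · 3551
3551 = 53 · 67
67 is prime.
So 17755 = 5 · 53 · 67; the largest prime factor is 67.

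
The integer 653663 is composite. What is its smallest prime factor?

653663 is odd.
Digit sum 29, not divisible by 3.
Ends in 3: not divisible by 5.
7: 653663 = 7·93380 + 3
11: 653663 = 11·59423 + 10
13: 653663 = 13·50281 + 10
17: 653663 = 17·38450 + 13
19: 653663 = 19·34403 + 6
23: 653663 = 23·28420 + 3
29: 653663 = 29·22540 + 3
31: 653663 = 31·21085 + 28
37: 653663 = 37·17666 + 21
41: 653663 = 41·15943

41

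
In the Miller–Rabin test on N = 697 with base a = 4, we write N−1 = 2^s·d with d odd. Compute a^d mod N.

353

697 − 1 = 696 = 2^3 · 87, so d = 87.
4^1 ≡ 4 (mod 697)
4^2 ≡ 4^2 = 16 ≡ 16 (mod 697)
4^4 ≡ 16^2 = 256 ≡ 256 (mod 697)
4^8 ≡ 256^2 = 65536 ≡ 18 (mod 697)
4^16 ≡ 18^2 = 324 ≡ 324 (mod 697)
4^32 ≡ 324^2 = 104976 ≡ 426 (mod 697)
4^64 ≡ 426^2 = 181476 ≡ 256 (mod 697)
87 = 64 + 16 + 4 + 2 + 1 in binary powers of 2.
So 4^87 ≡ 256 · 324 · 256 · 16 · 4 ≡ 353 (mod 697).
Squaring chain: 353 → 543 → 18; never reaches −1, so base 4 is a Miller–Rabin witness that 697 is composite.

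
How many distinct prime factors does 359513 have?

359513 = 7^2 · 7337
7337 = 11 · 667
667 = 23 · 29
359513 = 7^2 · 11 · 23 · 29, which has 4 distinct prime factors.

4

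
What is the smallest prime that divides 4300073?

61

4300073 is odd.
Digit sum 17, not divisible by 3.
Ends in 3: not divisible by 5.
7: 4300073 = 7·614296 + 1
11: 4300073 = 11·390915 + 8
13: 4300073 = 13·330774 + 11
17: 4300073 = 17·252945 + 8
19: 4300073 = 19·226319 + 12
23: 4300073 = 23·186959 + 16
29: 4300073 = 29·148278 + 11
31: 4300073 = 31·138712 + 1
37: 4300073 = 37·116218 + 7
41: 4300073 = 41·104879 + 34
43: 4300073 = 43·100001 + 30
47: 4300073 = 47·91490 + 43
53: 4300073 = 53·81133 + 24
59: 4300073 = 59·72882 + 35
61: 4300073 = 61·70493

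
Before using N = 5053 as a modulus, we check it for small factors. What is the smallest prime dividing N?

31

5053 is odd.
Digit sum 13, not divisible by 3.
Ends in 3: not divisible by 5.
7: 5053 = 7·721 + 6
11: 5053 = 11·459 + 4
13: 5053 = 13·388 + 9
17: 5053 = 17·297 + 4
19: 5053 = 19·265 + 18
23: 5053 = 23·219 + 16
29: 5053 = 29·174 + 7
31: 5053 = 31·163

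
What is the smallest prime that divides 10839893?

59

10839893 is odd.
Digit sum 41, not divisible by 3.
Ends in 3: not divisible by 5.
7: 10839893 = 7·1548556 + 1
11: 10839893 = 11·985444 + 9
13: 10839893 = 13·833837 + 12
17: 10839893 = 17·637640 + 13
19: 10839893 = 19·570520 + 13
23: 10839893 = 23·471299 + 16
29: 10839893 = 29·373789 + 12
31: 10839893 = 31·349673 + 30
37: 10839893 = 37·292970 + 3
41: 10839893 = 41·264387 + 26
43: 10839893 = 43·252090 + 23
47: 10839893 = 47·230636 + 1
53: 10839893 = 53·204526 + 15
59: 10839893 = 59·183727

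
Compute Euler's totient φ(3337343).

3268000

Factor: 3337343 = 101 · 173 · 191.
φ(3337343) = (101−1) · (173−1) · (191−1) = 100 · 172 · 190 = 3268000.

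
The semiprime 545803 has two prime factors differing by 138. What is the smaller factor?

Since p = q + 138, we have 545803 = q(q + 138), so q² + 138q − 545803 = 0.
Discriminant: 138² + 4·545803 = 19044 + 2183212 = 2202256; √2202256 = 1484.
q = (−138 + 1484)/2 = 673, and p = q + 138 = 811.
Check: 673 · 811 = 545803.

673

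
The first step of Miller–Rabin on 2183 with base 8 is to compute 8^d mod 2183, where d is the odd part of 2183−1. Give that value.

1309

2183 − 1 = 2182 = 2^1 · 1091, so d = 1091.
8^1 ≡ 8 (mod 2183)
8^2 ≡ 8^2 = 64 ≡ 64 (mod 2183)
8^4 ≡ 64^2 = 4096 ≡ 1913 (mod 2183)
8^8 ≡ 1913^2 = 3659569 ≡ 861 (mod 2183)
8^16 ≡ 861^2 = 741321 ≡ 1284 (mod 2183)
8^32 ≡ 1284^2 = 1648656 ≡ 491 (mod 2183)
8^64 ≡ 491^2 = 241081 ≡ 951 (mod 2183)
8^128 ≡ 951^2 = 904401 ≡ 639 (mod 2183)
8^256 ≡ 639^2 = 408321 ≡ 100 (mod 2183)
8^512 ≡ 100^2 = 10000 ≡ 1268 (mod 2183)
8^1024 ≡ 1268^2 = 1607824 ≡ 1136 (mod 2183)
1091 = 1024 + 64 + 2 + 1 in binary powers of 2.
So 8^1091 ≡ 1136 · 951 · 64 · 8 ≡ 1309 (mod 2183).
Squaring chain: 1309; never reaches −1, so base 8 is a Miller–Rabin witness that 2183 is composite.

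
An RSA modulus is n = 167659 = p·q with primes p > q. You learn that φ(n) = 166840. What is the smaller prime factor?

φ(n) = (p−1)(q−1) = n − (p+q) + 1, so p + q = 167659 − 166840 + 1 = 820.
p and q are the roots of t² − 820t + 167659 = 0.
Discriminant: 820² − 4·167659 = 672400 − 670636 = 1764; √1764 = 42.
q = (820 − 42)/2 = 389, p = (820 + 42)/2 = 431.
Check: 389 · 431 = 167659.

389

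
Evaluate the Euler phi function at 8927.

8736

Factor: 8927 = 79 · 113.
φ(8927) = (79−1) · (113−1) = 78 · 112 = 8736.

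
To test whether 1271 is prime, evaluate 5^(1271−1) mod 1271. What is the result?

5^1 ≡ 5 (mod 1271)
5^2 ≡ 5^2 = 25 ≡ 25 (mod 1271)
5^4 ≡ 25^2 = 625 ≡ 625 (mod 1271)
5^8 ≡ 625^2 = 390625 ≡ 428 (mod 1271)
5^16 ≡ 428^2 = 183184 ≡ 160 (mod 1271)
5^32 ≡ 160^2 = 25600 ≡ 180 (mod 1271)
5^64 ≡ 180^2 = 32400 ≡ 625 (mod 1271)
5^128 ≡ 625^2 = 390625 ≡ 428 (mod 1271)
5^256 ≡ 428^2 = 183184 ≡ 160 (mod 1271)
5^512 ≡ 160^2 = 25600 ≡ 180 (mod 1271)
5^1024 ≡ 180^2 = 32400 ≡ 625 (mod 1271)
1270 = 1024 + 128 + 64 + 32 + 16 + 4 + 2 in binary powers of 2.
So 5^1270 ≡ 625 · 428 · 625 · 180 · 160 · 625 · 25 ≡ 532 (mod 1271).
Since 532 ≠ 1, base 5 is a Fermat witness: 1271 is composite.

532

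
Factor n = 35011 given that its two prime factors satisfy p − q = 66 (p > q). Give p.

223

Since p = q + 66, we have 35011 = q(q + 66), so q² + 66q − 35011 = 0.
Discriminant: 66² + 4·35011 = 4356 + 140044 = 144400; √144400 = 380.
q = (−66 + 380)/2 = 157, and p = q + 66 = 223.
Check: 157 · 223 = 35011.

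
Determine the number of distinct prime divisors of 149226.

149226 = 2 · 74613
74613 = 3 · 24871
24871 = 7 · 3553
3553 = 11 · 323
323 = 17 · 19
149226 = 2 · 3 · 7 · 11 · 17 · 19, which has 6 distinct prime factors.

6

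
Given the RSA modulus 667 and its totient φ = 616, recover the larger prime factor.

φ(n) = (p−1)(q−1) = n − (p+q) + 1, so p + q = 667 − 616 + 1 = 52.
p and q are the roots of t² − 52t + 667 = 0.
Discriminant: 52² − 4·667 = 2704 − 2668 = 36; √36 = 6.
q = (52 − 6)/2 = 23, p = (52 + 6)/2 = 29.
Check: 23 · 29 = 667.

29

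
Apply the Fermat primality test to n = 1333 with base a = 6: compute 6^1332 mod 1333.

6^1 ≡ 6 (mod 1333)
6^2 ≡ 6^2 = 36 ≡ 36 (mod 1333)
6^4 ≡ 36^2 = 1296 ≡ 1296 (mod 1333)
6^8 ≡ 1296^2 = 1679616 ≡ 36 (mod 1333)
6^16 ≡ 36^2 = 1296 ≡ 1296 (mod 1333)
6^32 ≡ 1296^2 = 1679616 ≡ 36 (mod 1333)
6^64 ≡ 36^2 = 1296 ≡ 1296 (mod 1333)
6^128 ≡ 1296^2 = 1679616 ≡ 36 (mod 1333)
6^256 ≡ 36^2 = 1296 ≡ 1296 (mod 1333)
6^512 ≡ 1296^2 = 1679616 ≡ 36 (mod 1333)
6^1024 ≡ 36^2 = 1296 ≡ 1296 (mod 1333)
1332 = 1024 + 256 + 32 + 16 + 4 in binary powers of 2.
So 6^1332 ≡ 1296 · 1296 · 36 · 1296 · 1296 ≡ 1 (mod 1333).
Since the result is 1, base 6 gives no evidence that 1333 is composite.

1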